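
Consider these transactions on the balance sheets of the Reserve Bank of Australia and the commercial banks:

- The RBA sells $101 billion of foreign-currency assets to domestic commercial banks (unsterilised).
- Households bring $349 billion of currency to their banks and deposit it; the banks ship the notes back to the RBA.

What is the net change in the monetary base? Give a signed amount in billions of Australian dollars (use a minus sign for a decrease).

FX sale $101 billion: RBA balance sheet contracts → −$101B.
Currency deposit $349 billion: just a shift between currency and reserves — both are base money → 0.
Net: −101 + 0 = -$101 billion.

-$101 billion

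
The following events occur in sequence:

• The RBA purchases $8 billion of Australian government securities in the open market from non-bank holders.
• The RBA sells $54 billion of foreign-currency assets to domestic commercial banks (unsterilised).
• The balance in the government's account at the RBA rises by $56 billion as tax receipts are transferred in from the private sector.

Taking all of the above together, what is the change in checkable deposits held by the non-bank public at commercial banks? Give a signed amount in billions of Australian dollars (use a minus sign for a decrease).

-$48 billion

RBA balance sheet:
  Assets:      Securities +$8B, Foreign assets −$54B
  Liabilities: Bank reserves −$102B, Government deposits +$56B
Commercial banking system:
  Assets:      Reserves at CB −$102B, Foreign assets +$54B
  Liabilities: Checkable deposits −$48B
So the change in checkable deposits held by the non-bank public at commercial banks is -$48 billion.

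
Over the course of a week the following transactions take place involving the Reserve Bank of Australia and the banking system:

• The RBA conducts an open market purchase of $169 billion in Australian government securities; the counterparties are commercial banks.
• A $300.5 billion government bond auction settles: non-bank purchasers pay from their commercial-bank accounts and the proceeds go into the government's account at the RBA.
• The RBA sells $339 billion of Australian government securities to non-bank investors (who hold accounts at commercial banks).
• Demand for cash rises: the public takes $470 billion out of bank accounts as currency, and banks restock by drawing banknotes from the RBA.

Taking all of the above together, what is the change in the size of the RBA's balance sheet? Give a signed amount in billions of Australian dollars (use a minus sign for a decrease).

RBA balance sheet:
  Assets:      Securities −$170B
  Liabilities: Bank reserves −$940.5B, Currency in circulation +$470B, Government deposits +$300.5B
Commercial banking system:
  Assets:      Reserves at CB −$940.5B, Securities −$169B
  Liabilities: Checkable deposits −$1109.5B
Change in total RBA assets = -$170 billion.

-$170 billion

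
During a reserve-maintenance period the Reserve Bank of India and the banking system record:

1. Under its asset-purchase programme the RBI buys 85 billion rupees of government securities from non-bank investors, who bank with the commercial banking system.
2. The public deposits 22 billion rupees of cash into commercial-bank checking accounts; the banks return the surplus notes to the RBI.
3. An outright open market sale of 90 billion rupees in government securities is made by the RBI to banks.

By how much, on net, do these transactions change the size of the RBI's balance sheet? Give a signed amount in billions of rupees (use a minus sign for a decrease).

-5 billion

Asset purchase (from non-banks) 85 billion rupees: an RBI asset is acquired → +85B.
Currency deposit 22 billion rupees: only the composition of liabilities changes → 0.
OMO sale (to banks) 90 billion rupees: an RBI asset is shed → −90B.
Net: 85 + 0 − 90 = -5 billion.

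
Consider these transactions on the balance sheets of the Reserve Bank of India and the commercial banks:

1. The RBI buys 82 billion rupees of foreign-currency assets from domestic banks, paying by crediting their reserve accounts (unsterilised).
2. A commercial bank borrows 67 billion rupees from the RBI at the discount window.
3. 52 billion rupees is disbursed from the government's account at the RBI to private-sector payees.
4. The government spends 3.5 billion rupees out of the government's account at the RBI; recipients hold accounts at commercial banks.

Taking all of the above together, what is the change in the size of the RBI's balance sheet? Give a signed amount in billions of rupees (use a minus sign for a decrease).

+149 billion

FX purchase 82 billion rupees: an RBI asset is acquired → +82B.
Discount-window loan 67 billion rupees: an RBI asset is acquired → +67B.
Government spending 52 billion rupees: only the composition of liabilities changes → 0.
Government spending 3.5 billion rupees: only the composition of liabilities changes → 0.
Net: 82 + 67 + 0 + 0 = +149 billion.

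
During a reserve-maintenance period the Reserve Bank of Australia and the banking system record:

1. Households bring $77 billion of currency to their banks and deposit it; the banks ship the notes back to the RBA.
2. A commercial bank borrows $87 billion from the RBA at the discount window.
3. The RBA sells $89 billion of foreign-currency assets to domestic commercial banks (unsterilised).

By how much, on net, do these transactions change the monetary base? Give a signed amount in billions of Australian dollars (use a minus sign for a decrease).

RBA balance sheet:
  Assets:      Loans to banks +$87B, Foreign assets −$89B
  Liabilities: Bank reserves +$75B, Currency in circulation −$77B
Commercial banking system:
  Assets:      Reserves at CB +$75B, Foreign assets +$89B
  Liabilities: Checkable deposits +$77B, Borrowings from CB +$87B
Monetary base = currency + reserves: −$77B + (+$75B) = -$2 billion.

-$2 billion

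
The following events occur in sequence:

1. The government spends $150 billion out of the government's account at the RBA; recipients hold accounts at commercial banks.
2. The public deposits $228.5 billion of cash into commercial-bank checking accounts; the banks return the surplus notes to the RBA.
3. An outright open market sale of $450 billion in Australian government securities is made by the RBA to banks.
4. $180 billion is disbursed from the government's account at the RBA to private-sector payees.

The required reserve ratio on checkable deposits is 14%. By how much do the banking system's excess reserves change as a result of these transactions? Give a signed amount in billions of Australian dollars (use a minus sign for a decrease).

Government spending $150 billion: reserves +$150B, deposits +$150B.
Currency deposit $228.5 billion: reserves +$228.5B, deposits +$228.5B.
OMO sale (to banks) $450 billion: reserves −$450B, deposits 0.
Government spending $180 billion: reserves +$180B, deposits +$180B.
Totals: Δreserves = +$108.5B, Δdeposits = +$558.5B.
Δrequired reserves = 14% × +$558.5B = +$78.19B.
Δexcess reserves = Δreserves − Δrequired = +$108.5B − (+$78.19B) = +$30.31 billion.

+$30.31 billion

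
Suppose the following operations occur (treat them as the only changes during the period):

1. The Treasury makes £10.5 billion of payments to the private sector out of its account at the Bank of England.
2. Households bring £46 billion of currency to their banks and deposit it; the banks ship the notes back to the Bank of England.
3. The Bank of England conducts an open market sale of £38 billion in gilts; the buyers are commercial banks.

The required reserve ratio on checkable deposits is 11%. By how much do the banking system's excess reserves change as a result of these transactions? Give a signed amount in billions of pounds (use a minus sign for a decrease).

Government spending £10.5 billion: reserves +£10.5B, deposits +£10.5B.
Currency deposit £46 billion: reserves +£46B, deposits +£46B.
OMO sale (to banks) £38 billion: reserves −£38B, deposits 0.
Totals: Δreserves = +£18.5B, Δdeposits = +£56.5B.
Δrequired reserves = 11% × +£56.5B = +£6.215B.
Δexcess reserves = Δreserves − Δrequired = +£18.5B − (+£6.215B) = +£12.285 billion.

+£12.285 billion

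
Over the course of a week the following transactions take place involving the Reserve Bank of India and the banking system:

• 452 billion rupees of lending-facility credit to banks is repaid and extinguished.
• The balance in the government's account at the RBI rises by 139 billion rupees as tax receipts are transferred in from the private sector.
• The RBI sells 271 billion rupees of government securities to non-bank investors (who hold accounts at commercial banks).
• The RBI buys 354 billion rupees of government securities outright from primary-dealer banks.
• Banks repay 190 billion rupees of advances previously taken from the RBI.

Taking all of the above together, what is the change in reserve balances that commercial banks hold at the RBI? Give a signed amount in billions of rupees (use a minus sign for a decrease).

Discount-window repayment 452 billion rupees: repayment is debited from reserves → −452B.
Government account inflow 139 billion rupees: funds move from bank reserves into the government account → −139B.
Asset sale (to non-banks) 271 billion rupees: the non-bank buyers' banks settle from reserves → −271B.
OMO purchase (from banks) 354 billion rupees: the RBI pays by crediting reserve accounts → +354B.
Discount-window repayment 190 billion rupees: repayment is debited from reserves → −190B.
Net: −452 − 139 − 271 + 354 − 190 = -698 billion.

-698 billion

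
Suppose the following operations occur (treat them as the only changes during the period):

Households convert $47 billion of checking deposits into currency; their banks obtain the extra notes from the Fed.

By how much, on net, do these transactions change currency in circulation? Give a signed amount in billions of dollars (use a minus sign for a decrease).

+$47 billion

Fed balance sheet:
  Assets:      no change
  Liabilities: Bank reserves −$47B, Currency in circulation +$47B
So the change in currency in circulation is +$47 billion.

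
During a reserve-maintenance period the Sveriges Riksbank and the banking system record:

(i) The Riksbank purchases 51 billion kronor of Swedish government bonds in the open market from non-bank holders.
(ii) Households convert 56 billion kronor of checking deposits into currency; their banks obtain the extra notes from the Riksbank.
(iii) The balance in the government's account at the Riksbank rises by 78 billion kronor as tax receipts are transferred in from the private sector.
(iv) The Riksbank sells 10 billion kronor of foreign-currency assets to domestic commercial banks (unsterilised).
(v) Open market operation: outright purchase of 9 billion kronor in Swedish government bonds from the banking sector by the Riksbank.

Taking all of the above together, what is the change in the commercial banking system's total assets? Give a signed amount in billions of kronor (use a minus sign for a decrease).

-83 billion

Riksbank balance sheet:
  Assets:      Securities +60B, Foreign assets −10B
  Liabilities: Bank reserves −84B, Currency in circulation +56B, Government deposits +78B
Commercial banking system:
  Assets:      Reserves at CB −84B, Securities −9B, Foreign assets +10B
  Liabilities: Checkable deposits −83B
Change in total bank assets = -83 billion.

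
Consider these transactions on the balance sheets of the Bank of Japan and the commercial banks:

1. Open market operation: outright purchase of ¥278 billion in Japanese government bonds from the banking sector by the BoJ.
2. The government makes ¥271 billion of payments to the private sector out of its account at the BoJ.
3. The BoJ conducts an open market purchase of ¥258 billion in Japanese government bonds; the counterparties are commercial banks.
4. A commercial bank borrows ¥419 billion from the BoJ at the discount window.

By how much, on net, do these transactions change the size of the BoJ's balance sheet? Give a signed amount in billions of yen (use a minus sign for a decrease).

OMO purchase (from banks) ¥278 billion: a BoJ asset is acquired → +¥278B.
Government spending ¥271 billion: only the composition of liabilities changes → 0.
OMO purchase (from banks) ¥258 billion: a BoJ asset is acquired → +¥258B.
Discount-window loan ¥419 billion: a BoJ asset is acquired → +¥419B.
Net: 278 + 0 + 258 + 419 = +¥955 billion.

+¥955 billion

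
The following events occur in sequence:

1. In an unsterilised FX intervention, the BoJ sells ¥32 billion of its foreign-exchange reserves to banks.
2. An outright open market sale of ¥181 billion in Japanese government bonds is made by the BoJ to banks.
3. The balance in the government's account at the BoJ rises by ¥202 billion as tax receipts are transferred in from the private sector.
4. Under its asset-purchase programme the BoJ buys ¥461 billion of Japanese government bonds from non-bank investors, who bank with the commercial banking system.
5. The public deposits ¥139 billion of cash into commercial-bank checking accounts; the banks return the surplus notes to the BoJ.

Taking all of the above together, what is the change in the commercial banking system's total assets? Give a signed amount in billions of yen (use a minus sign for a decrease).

+¥398 billion

FX sale ¥32 billion: just an asset swap on bank balance sheets → 0.
OMO sale (to banks) ¥181 billion: just an asset swap on bank balance sheets → 0.
Government account inflow ¥202 billion: bank balance sheets shrink → −¥202B.
Asset purchase (from non-banks) ¥461 billion: bank balance sheets expand → +¥461B.
Currency deposit ¥139 billion: bank balance sheets expand → +¥139B.
Net: 0 + 0 − 202 + 461 + 139 = +¥398 billion.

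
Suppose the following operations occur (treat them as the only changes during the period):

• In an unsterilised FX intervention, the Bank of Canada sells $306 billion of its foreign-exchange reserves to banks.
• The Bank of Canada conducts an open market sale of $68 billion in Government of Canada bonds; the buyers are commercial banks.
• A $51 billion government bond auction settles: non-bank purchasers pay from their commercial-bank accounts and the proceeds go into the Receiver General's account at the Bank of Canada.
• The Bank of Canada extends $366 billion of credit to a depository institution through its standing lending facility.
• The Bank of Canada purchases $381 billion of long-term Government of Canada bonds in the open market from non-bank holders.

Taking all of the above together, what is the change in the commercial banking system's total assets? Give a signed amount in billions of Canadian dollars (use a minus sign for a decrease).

+$696 billion

FX sale $306 billion: just an asset swap on bank balance sheets → 0.
OMO sale (to banks) $68 billion: just an asset swap on bank balance sheets → 0.
Government account inflow $51 billion: bank balance sheets shrink → −$51B.
Discount-window loan $366 billion: bank balance sheets expand → +$366B.
Asset purchase (from non-banks) $381 billion: bank balance sheets expand → +$381B.
Net: 0 + 0 − 51 + 366 + 381 = +$696 billion.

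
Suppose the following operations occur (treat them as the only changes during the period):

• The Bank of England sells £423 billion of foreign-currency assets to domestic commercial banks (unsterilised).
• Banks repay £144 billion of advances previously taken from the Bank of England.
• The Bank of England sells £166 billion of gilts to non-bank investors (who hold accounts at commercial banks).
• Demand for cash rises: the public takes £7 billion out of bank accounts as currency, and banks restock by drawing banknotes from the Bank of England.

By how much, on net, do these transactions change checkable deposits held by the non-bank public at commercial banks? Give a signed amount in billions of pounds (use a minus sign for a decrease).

Bank of England balance sheet:
  Assets:      Securities −£166B, Loans to banks −£144B, Foreign assets −£423B
  Liabilities: Bank reserves −£740B, Currency in circulation +£7B
Commercial banking system:
  Assets:      Reserves at CB −£740B, Foreign assets +£423B
  Liabilities: Checkable deposits −£173B, Borrowings from CB −£144B
So the change in checkable deposits held by the non-bank public at commercial banks is -£173 billion.

-£173 billion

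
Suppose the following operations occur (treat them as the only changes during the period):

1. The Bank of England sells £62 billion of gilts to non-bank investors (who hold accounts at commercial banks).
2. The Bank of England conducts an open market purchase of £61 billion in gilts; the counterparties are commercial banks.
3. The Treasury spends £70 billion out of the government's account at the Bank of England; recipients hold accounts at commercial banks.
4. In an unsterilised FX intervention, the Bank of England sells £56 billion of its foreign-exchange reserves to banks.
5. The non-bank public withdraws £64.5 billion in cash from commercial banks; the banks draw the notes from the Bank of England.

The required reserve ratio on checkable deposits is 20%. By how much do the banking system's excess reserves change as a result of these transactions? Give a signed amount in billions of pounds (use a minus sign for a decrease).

-£40.2 billion

Asset sale (to non-banks) £62 billion: reserves −£62B, deposits −£62B.
OMO purchase (from banks) £61 billion: reserves +£61B, deposits 0.
Government spending £70 billion: reserves +£70B, deposits +£70B.
FX sale £56 billion: reserves −£56B, deposits 0.
Currency withdrawal £64.5 billion: reserves −£64.5B, deposits −£64.5B.
Totals: Δreserves = −£51.5B, Δdeposits = −£56.5B.
Δrequired reserves = 20% × −£56.5B = −£11.3B.
Δexcess reserves = Δreserves − Δrequired = −£51.5B − (−£11.3B) = -£40.2 billion.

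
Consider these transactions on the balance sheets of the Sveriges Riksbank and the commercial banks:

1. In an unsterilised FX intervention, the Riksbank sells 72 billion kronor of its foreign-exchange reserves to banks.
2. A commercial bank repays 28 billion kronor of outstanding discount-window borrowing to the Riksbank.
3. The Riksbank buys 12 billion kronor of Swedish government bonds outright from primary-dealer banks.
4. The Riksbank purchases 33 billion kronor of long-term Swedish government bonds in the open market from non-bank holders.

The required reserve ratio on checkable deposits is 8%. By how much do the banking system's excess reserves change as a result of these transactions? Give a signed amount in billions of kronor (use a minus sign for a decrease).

FX sale 72 billion kronor: reserves −72B, deposits 0.
Discount-window repayment 28 billion kronor: reserves −28B, deposits 0.
OMO purchase (from banks) 12 billion kronor: reserves +12B, deposits 0.
Asset purchase (from non-banks) 33 billion kronor: reserves +33B, deposits +33B.
Totals: Δreserves = −55B, Δdeposits = +33B.
Δrequired reserves = 8% × +33B = +2.64B.
Δexcess reserves = Δreserves − Δrequired = −55B − (+2.64B) = -57.64 billion.

-57.64 billion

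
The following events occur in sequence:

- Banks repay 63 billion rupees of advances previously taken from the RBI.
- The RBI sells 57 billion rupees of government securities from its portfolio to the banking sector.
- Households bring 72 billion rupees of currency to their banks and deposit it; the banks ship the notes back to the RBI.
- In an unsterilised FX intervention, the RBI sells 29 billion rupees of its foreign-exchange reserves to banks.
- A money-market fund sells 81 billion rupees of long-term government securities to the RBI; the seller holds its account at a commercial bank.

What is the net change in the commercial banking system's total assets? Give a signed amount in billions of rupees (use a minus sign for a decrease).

Discount-window repayment 63 billion rupees: bank balance sheets shrink → −63B.
OMO sale (to banks) 57 billion rupees: just an asset swap on bank balance sheets → 0.
Currency deposit 72 billion rupees: bank balance sheets expand → +72B.
FX sale 29 billion rupees: just an asset swap on bank balance sheets → 0.
Asset purchase (from non-banks) 81 billion rupees: bank balance sheets expand → +81B.
Net: −63 + 0 + 72 + 0 + 81 = +90 billion.

+90 billion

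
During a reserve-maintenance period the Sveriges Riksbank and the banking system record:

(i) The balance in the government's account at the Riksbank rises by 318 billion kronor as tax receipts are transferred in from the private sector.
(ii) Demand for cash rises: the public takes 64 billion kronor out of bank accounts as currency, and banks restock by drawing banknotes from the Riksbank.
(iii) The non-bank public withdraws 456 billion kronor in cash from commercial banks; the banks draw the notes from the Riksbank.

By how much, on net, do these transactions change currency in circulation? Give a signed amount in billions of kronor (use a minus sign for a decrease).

Riksbank balance sheet:
  Assets:      no change
  Liabilities: Bank reserves −838B, Currency in circulation +520B, Government deposits +318B
Commercial banking system:
  Assets:      Reserves at CB −838B
  Liabilities: Checkable deposits −838B
So the change in currency in circulation is +520 billion.

+520 billion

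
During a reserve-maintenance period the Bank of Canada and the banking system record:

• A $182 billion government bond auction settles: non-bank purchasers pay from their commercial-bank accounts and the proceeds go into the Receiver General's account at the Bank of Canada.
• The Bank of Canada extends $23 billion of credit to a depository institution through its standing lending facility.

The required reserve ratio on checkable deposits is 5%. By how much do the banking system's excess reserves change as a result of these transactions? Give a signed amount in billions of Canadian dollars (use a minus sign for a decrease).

-$149.9 billion

Government account inflow $182 billion: reserves −$182B, deposits −$182B.
Discount-window loan $23 billion: reserves +$23B, deposits 0.
Totals: Δreserves = −$159B, Δdeposits = −$182B.
Δrequired reserves = 5% × −$182B = −$9.1B.
Δexcess reserves = Δreserves − Δrequired = −$159B − (−$9.1B) = -$149.9 billion.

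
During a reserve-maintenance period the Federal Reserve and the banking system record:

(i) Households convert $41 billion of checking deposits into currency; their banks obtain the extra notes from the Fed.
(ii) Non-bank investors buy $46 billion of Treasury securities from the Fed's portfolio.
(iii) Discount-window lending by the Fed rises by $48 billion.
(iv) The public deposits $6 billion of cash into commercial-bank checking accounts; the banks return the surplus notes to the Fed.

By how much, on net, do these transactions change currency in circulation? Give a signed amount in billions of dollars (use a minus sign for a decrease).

+$35 billion

Currency withdrawal $41 billion: notes leave the central bank → +$41B.
Asset sale (to non-banks) $46 billion: no currency enters or leaves circulation → 0.
Discount-window loan $48 billion: no currency enters or leaves circulation → 0.
Currency deposit $6 billion: notes return to the central bank → −$6B.
Net: 41 + 0 + 0 − 6 = +$35 billion.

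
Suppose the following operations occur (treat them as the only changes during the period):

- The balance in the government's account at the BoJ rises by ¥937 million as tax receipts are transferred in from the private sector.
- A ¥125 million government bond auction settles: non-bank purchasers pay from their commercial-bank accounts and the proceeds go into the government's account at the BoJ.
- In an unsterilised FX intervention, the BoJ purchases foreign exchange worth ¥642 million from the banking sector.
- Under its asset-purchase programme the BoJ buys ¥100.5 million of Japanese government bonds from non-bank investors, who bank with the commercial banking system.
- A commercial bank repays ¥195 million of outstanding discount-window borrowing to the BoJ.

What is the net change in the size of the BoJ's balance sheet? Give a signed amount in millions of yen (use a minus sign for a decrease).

Government account inflow ¥937 million: only the composition of liabilities changes → 0.
Government account inflow ¥125 million: only the composition of liabilities changes → 0.
FX purchase ¥642 million: a BoJ asset is acquired → +¥642M.
Asset purchase (from non-banks) ¥100.5 million: a BoJ asset is acquired → +¥100.5M.
Discount-window repayment ¥195 million: a BoJ asset is shed → −¥195M.
Net: 0 + 0 + 642 + 100.5 − 195 = +¥547.5 million.

+¥547.5 million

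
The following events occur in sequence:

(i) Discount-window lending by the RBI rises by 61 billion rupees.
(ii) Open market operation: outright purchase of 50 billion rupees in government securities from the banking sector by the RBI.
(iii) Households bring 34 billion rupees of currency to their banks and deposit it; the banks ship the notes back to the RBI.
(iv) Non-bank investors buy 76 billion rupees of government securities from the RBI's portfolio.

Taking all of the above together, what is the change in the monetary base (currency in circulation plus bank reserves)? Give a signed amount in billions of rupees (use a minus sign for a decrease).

+35 billion

Discount-window loan 61 billion rupees: RBI balance sheet expands → +61B.
OMO purchase (from banks) 50 billion rupees: RBI balance sheet expands → +50B.
Currency deposit 34 billion rupees: just a shift between currency and reserves — both are base money → 0.
Asset sale (to non-banks) 76 billion rupees: RBI balance sheet contracts → −76B.
Net: 61 + 50 + 0 − 76 = +35 billion.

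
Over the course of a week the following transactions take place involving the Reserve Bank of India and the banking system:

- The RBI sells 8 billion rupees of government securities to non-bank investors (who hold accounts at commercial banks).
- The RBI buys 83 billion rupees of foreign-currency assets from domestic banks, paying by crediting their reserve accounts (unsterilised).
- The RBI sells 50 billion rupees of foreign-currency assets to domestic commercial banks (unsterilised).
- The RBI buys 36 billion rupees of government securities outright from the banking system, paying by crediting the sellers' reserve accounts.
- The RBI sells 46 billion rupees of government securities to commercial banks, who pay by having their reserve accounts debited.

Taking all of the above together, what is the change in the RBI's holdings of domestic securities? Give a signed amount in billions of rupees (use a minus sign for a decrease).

Asset sale (to non-banks) 8 billion rupees: securities removed from the RBI's portfolio → −8B.
FX purchase 83 billion rupees: the RBI's securities portfolio is untouched → 0.
FX sale 50 billion rupees: the RBI's securities portfolio is untouched → 0.
OMO purchase (from banks) 36 billion rupees: securities added to the RBI's portfolio → +36B.
OMO sale (to banks) 46 billion rupees: securities removed from the RBI's portfolio → −46B.
Net: −8 + 0 + 0 + 36 − 46 = -18 billion.

-18 billion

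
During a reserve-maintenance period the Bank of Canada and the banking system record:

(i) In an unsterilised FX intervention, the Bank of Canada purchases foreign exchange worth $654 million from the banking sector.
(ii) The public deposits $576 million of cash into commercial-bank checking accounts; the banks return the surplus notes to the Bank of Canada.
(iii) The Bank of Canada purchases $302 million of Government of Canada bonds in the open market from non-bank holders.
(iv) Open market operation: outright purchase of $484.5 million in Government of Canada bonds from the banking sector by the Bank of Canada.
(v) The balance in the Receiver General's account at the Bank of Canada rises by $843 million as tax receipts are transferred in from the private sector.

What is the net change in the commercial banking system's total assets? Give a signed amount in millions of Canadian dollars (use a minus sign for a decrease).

+$35 million

Bank of Canada balance sheet:
  Assets:      Securities +$786.5M, Foreign assets +$654M
  Liabilities: Bank reserves +$1173.5M, Currency in circulation −$576M, Government deposits +$843M
Commercial banking system:
  Assets:      Reserves at CB +$1173.5M, Securities −$484.5M, Foreign assets −$654M
  Liabilities: Checkable deposits +$35M
Change in total bank assets = +$35 million.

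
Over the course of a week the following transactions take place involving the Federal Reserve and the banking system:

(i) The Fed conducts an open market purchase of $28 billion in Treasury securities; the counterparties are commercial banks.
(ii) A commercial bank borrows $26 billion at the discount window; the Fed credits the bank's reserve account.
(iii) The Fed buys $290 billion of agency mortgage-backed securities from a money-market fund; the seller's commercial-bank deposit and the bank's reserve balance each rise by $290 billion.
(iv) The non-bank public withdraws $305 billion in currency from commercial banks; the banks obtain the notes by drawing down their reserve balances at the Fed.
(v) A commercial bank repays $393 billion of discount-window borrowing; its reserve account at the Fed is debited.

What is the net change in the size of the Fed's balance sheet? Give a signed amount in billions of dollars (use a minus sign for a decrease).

-$49 billion

OMO purchase (from banks) $28 billion: a Fed asset is acquired → +$28B.
Discount-window loan $26 billion: a Fed asset is acquired → +$26B.
Asset purchase (from non-banks) $290 billion: a Fed asset is acquired → +$290B.
Currency withdrawal $305 billion: only the composition of liabilities changes → 0.
Discount-window repayment $393 billion: a Fed asset is shed → −$393B.
Net: 28 + 26 + 290 + 0 − 393 = -$49 billion.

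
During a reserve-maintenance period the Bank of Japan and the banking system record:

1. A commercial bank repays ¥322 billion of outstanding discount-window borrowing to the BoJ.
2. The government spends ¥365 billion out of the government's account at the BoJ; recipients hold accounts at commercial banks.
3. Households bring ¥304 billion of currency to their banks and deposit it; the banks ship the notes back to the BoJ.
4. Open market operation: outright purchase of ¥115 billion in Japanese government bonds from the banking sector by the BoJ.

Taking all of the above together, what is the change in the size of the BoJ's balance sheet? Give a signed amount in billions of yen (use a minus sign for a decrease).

-¥207 billion

Discount-window repayment ¥322 billion: a BoJ asset is shed → −¥322B.
Government spending ¥365 billion: only the composition of liabilities changes → 0.
Currency deposit ¥304 billion: only the composition of liabilities changes → 0.
OMO purchase (from banks) ¥115 billion: a BoJ asset is acquired → +¥115B.
Net: −322 + 0 + 0 + 115 = -¥207 billion.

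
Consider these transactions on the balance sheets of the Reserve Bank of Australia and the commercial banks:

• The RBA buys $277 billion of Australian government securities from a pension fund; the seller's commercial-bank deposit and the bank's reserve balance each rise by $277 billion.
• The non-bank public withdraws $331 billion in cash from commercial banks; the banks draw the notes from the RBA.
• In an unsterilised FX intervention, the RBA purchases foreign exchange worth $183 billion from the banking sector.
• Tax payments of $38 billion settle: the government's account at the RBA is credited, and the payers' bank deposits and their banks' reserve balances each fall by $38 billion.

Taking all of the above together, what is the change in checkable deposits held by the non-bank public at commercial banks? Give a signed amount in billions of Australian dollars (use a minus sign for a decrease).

Asset purchase (from non-banks) $277 billion: non-bank counterparties' bank balances rise → +$277B.
Currency withdrawal $331 billion: non-bank counterparties' bank balances fall → −$331B.
FX purchase $183 billion: the counterparty is a bank, so public deposits are unchanged → 0.
Government account inflow $38 billion: non-bank counterparties' bank balances fall → −$38B.
Net: 277 − 331 + 0 − 38 = -$92 billion.

-$92 billion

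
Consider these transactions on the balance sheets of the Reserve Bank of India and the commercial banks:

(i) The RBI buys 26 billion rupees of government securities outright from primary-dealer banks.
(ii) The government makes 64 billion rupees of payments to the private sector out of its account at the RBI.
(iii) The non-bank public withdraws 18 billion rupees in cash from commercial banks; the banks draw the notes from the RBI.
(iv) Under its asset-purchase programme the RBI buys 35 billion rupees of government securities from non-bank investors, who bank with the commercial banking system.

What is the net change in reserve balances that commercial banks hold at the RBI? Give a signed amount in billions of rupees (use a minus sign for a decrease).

OMO purchase (from banks) 26 billion rupees: the RBI pays by crediting reserve accounts → +26B.
Government spending 64 billion rupees: government payments flow into bank reserve accounts → +64B.
Currency withdrawal 18 billion rupees: banks swap reserves for currency → −18B.
Asset purchase (from non-banks) 35 billion rupees: the RBI pays by crediting reserve accounts → +35B.
Net: 26 + 64 − 18 + 35 = +107 billion.

+107 billion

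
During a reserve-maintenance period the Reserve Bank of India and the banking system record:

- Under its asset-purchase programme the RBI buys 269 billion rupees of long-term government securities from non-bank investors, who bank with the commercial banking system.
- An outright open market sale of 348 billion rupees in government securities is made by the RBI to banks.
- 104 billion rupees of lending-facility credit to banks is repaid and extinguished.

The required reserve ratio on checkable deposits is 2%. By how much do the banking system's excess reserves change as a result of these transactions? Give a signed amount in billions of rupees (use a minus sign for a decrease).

Asset purchase (from non-banks) 269 billion rupees: reserves +269B, deposits +269B.
OMO sale (to banks) 348 billion rupees: reserves −348B, deposits 0.
Discount-window repayment 104 billion rupees: reserves −104B, deposits 0.
Totals: Δreserves = −183B, Δdeposits = +269B.
Δrequired reserves = 2% × +269B = +5.38B.
Δexcess reserves = Δreserves − Δrequired = −183B − (+5.38B) = -188.38 billion.

-188.38 billion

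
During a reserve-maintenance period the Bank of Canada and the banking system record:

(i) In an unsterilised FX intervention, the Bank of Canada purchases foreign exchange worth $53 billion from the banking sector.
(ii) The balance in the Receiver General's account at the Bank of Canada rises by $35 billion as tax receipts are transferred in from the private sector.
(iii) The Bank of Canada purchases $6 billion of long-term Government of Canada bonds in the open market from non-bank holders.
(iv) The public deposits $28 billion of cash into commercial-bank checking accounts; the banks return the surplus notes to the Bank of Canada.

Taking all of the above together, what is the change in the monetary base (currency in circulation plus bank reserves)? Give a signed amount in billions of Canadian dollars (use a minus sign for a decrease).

+$24 billion

FX purchase $53 billion: Bank of Canada balance sheet expands → +$53B.
Government account inflow $35 billion: reserves shift to a non-base liability → −$35B.
Asset purchase (from non-banks) $6 billion: Bank of Canada balance sheet expands → +$6B.
Currency deposit $28 billion: just a shift between currency and reserves — both are base money → 0.
Net: 53 − 35 + 6 + 0 = +$24 billion.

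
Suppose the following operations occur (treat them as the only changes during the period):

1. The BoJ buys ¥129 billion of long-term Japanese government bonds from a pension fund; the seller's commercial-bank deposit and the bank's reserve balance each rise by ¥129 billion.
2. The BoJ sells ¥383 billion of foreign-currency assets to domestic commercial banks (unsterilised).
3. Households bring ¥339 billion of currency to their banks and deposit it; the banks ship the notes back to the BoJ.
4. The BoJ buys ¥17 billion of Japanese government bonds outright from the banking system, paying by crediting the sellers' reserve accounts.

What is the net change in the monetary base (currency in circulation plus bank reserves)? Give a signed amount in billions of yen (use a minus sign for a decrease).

-¥237 billion

BoJ balance sheet:
  Assets:      Securities +¥146B, Foreign assets −¥383B
  Liabilities: Bank reserves +¥102B, Currency in circulation −¥339B
Monetary base = currency + reserves: −¥339B + (+¥102B) = -¥237 billion.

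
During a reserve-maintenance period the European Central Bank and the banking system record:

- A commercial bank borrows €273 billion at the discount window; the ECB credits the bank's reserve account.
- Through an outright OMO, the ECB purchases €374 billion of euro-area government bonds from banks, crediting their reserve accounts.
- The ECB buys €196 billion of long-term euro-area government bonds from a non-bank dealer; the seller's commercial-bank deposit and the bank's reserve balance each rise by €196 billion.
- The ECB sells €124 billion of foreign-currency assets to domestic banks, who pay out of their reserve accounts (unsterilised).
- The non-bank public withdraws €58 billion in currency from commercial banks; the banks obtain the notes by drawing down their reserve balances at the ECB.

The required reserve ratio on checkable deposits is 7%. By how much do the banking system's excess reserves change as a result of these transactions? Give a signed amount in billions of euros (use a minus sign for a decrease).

Discount-window loan €273 billion: reserves +€273B, deposits 0.
OMO purchase (from banks) €374 billion: reserves +€374B, deposits 0.
Asset purchase (from non-banks) €196 billion: reserves +€196B, deposits +€196B.
FX sale €124 billion: reserves −€124B, deposits 0.
Currency withdrawal €58 billion: reserves −€58B, deposits −€58B.
Totals: Δreserves = +€661B, Δdeposits = +€138B.
Δrequired reserves = 7% × +€138B = +€9.66B.
Δexcess reserves = Δreserves − Δrequired = +€661B − (+€9.66B) = +€651.34 billion.

+€651.34 billion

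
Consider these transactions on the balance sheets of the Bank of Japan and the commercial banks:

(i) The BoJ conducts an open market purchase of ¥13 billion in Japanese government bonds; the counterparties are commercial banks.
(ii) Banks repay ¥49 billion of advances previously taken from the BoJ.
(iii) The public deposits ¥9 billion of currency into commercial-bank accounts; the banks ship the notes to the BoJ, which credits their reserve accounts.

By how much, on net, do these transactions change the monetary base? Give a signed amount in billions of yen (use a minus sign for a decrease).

-¥36 billion

OMO purchase (from banks) ¥13 billion: BoJ balance sheet expands → +¥13B.
Discount-window repayment ¥49 billion: BoJ balance sheet contracts → −¥49B.
Currency deposit ¥9 billion: just a shift between currency and reserves — both are base money → 0.
Net: 13 − 49 + 0 = -¥36 billion.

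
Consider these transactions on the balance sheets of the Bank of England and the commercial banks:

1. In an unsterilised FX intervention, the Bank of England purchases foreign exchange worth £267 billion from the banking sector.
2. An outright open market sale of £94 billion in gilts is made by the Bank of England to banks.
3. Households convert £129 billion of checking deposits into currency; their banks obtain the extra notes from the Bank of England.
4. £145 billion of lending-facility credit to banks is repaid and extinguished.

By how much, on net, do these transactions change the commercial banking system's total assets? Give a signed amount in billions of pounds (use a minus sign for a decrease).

-£274 billion

FX purchase £267 billion: just an asset swap on bank balance sheets → 0.
OMO sale (to banks) £94 billion: just an asset swap on bank balance sheets → 0.
Currency withdrawal £129 billion: bank balance sheets shrink → −£129B.
Discount-window repayment £145 billion: bank balance sheets shrink → −£145B.
Net: 0 + 0 − 129 − 145 = -£274 billion.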